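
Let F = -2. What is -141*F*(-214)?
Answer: -60348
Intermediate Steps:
-141*F*(-214) = -141*(-2)*(-214) = 282*(-214) = -60348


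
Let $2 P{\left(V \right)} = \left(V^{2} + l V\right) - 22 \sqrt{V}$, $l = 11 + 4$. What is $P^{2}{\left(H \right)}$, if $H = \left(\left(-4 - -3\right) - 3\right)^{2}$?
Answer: $41616$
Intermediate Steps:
$l = 15$
$H = 16$ ($H = \left(\left(-4 + 3\right) - 3\right)^{2} = \left(-1 - 3\right)^{2} = \left(-4\right)^{2} = 16$)
$P{\left(V \right)} = \frac{V^{2}}{2} - 11 \sqrt{V} + \frac{15 V}{2}$ ($P{\left(V \right)} = \frac{\left(V^{2} + 15 V\right) - 22 \sqrt{V}}{2} = \frac{V^{2} - 22 \sqrt{V} + 15 V}{2} = \frac{V^{2}}{2} - 11 \sqrt{V} + \frac{15 V}{2}$)
$P^{2}{\left(H \right)} = \left(\frac{16^{2}}{2} - 11 \sqrt{16} + \frac{15}{2} \cdot 16\right)^{2} = \left(\frac{1}{2} \cdot 256 - 44 + 120\right)^{2} = \left(128 - 44 + 120\right)^{2} = 204^{2} = 41616$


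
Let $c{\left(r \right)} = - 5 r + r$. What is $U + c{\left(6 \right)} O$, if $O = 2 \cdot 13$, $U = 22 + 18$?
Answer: $-584$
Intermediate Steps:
$U = 40$
$c{\left(r \right)} = - 4 r$
$O = 26$
$U + c{\left(6 \right)} O = 40 + \left(-4\right) 6 \cdot 26 = 40 - 624 = -584$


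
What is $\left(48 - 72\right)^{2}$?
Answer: $576$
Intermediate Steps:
$\left(48 - 72\right)^{2} = \left(-24\right)^{2} = 576$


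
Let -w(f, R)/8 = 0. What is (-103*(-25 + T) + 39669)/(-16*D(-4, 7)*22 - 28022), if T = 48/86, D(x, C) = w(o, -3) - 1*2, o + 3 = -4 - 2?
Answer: -907010/587337 ≈ -1.5443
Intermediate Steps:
o = -9 (o = -3 + (-4 - 2) = -3 - 6 = -9)
w(f, R) = 0 (w(f, R) = -8*0 = 0)
D(x, C) = -2 (D(x, C) = 0 - 1*2 = 0 - 2 = -2)
T = 24/43 (T = 48*(1/86) = 24/43 ≈ 0.55814)
(-103*(-25 + T) + 39669)/(-16*D(-4, 7)*22 - 28022) = (-103*(-25 + 24/43) + 39669)/(-16*(-2)*22 - 28022) = (-103*(-1051/43) + 39669)/(32*22 - 28022) = (108253/43 + 39669)/(704 - 28022) = (1814020/43)/(-27318) = (1814020/43)*(-1/27318) = -907010/587337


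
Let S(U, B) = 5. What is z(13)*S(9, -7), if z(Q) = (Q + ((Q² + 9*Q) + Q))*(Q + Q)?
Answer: 40560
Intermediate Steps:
z(Q) = 2*Q*(Q² + 11*Q) (z(Q) = (Q + (Q² + 10*Q))*(2*Q) = (Q² + 11*Q)*(2*Q) = 2*Q*(Q² + 11*Q))
z(13)*S(9, -7) = (2*13²*(11 + 13))*5 = (2*169*24)*5 = 8112*5 = 40560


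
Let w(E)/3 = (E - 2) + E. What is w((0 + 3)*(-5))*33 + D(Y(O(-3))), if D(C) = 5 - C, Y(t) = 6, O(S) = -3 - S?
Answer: -3169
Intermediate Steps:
w(E) = -6 + 6*E (w(E) = 3*((E - 2) + E) = 3*((-2 + E) + E) = 3*(-2 + 2*E) = -6 + 6*E)
w((0 + 3)*(-5))*33 + D(Y(O(-3))) = (-6 + 6*((0 + 3)*(-5)))*33 + (5 - 1*6) = (-6 + 6*(3*(-5)))*33 + (5 - 6) = (-6 + 6*(-15))*33 - 1 = (-6 - 90)*33 - 1 = -96*33 - 1 = -3168 - 1 = -3169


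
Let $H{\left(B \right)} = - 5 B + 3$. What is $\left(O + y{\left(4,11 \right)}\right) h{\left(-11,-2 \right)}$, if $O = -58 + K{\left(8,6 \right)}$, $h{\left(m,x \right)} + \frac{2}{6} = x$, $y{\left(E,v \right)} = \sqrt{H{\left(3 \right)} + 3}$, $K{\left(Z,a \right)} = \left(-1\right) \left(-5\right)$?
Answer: $\frac{371}{3} - 7 i \approx 123.67 - 7.0 i$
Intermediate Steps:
$K{\left(Z,a \right)} = 5$
$H{\left(B \right)} = 3 - 5 B$
$y{\left(E,v \right)} = 3 i$ ($y{\left(E,v \right)} = \sqrt{\left(3 - 15\right) + 3} = \sqrt{-12 + 3} = \sqrt{-9} = 3 i$)
$h{\left(m,x \right)} = - \frac{1}{3} + x$
$O = -53$ ($O = -58 + 5 = -53$)
$\left(O + y{\left(4,11 \right)}\right) h{\left(-11,-2 \right)} = \left(-53 + 3 i\right) \left(- \frac{1}{3} - 2\right) = \left(-53 + 3 i\right) \left(- \frac{7}{3}\right) = \frac{371}{3} - 7 i$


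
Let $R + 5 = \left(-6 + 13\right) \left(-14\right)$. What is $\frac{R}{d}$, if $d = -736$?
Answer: $\frac{103}{736} \approx 0.13995$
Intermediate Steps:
$R = -103$ ($R = -5 + \left(-6 + 13\right) \left(-14\right) = -5 + 7 \left(-14\right) = -5 - 98 = -103$)
$\frac{R}{d} = - \frac{103}{-736} = \left(-103\right) \left(- \frac{1}{736}\right) = \frac{103}{736}$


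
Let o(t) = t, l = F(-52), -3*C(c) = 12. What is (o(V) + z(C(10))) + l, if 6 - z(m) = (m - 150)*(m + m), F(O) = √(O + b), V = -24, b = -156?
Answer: -1250 + 4*I*√13 ≈ -1250.0 + 14.422*I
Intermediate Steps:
F(O) = √(-156 + O) (F(O) = √(O - 156) = √(-156 + O))
C(c) = -4 (C(c) = -⅓*12 = -4)
l = 4*I*√13 (l = √(-156 - 52) = √(-208) = 4*I*√13 ≈ 14.422*I)
z(m) = 6 - 2*m*(-150 + m) (z(m) = 6 - (m - 150)*(m + m) = 6 - (-150 + m)*2*m = 6 - 2*m*(-150 + m))
(o(V) + z(C(10))) + l = (-24 + (6 - 2*(-4)² + 300*(-4))) + 4*I*√13 = (-24 + (6 - 2*16 - 1200)) + 4*I*√13 = (-24 + (6 - 32 - 1200)) + 4*I*√13 = (-24 - 1226) + 4*I*√13 = -1250 + 4*I*√13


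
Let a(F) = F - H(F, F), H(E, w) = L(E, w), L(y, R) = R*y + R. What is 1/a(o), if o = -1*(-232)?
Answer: -1/53824 ≈ -1.8579e-5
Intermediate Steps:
L(y, R) = R + R*y
H(E, w) = w*(1 + E)
o = 232
a(F) = F - F*(1 + F)
1/a(o) = 1/(-1*232²) = 1/(-1*53824) = 1/(-53824) = -1/53824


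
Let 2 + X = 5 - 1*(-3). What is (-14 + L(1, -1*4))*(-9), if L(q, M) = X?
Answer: 72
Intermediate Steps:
X = 6 (X = -2 + (5 - 1*(-3)) = -2 + (5 + 3) = -2 + 8 = 6)
L(q, M) = 6
(-14 + L(1, -1*4))*(-9) = (-14 + 6)*(-9) = -8*(-9) = 72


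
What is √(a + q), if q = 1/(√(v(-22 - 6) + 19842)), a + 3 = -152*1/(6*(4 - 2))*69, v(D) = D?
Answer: √(-344305460692 + 19814*√19814)/19814 ≈ 29.614*I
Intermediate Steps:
a = -877 (a = -3 - 152*1/(6*(4 - 2))*69 = -3 - 152/(2*6)*69 = -3 - 152/12*69 = -3 - 152*1/12*69 = -3 - 38/3*69 = -3 - 874 = -877)
q = √19814/19814 (q = 1/(√((-22 - 6) + 19842)) = 1/(√(-28 + 19842)) = 1/(√19814) = √19814/19814 ≈ 0.0071042)
√(a + q) = √(-877 + √19814/19814)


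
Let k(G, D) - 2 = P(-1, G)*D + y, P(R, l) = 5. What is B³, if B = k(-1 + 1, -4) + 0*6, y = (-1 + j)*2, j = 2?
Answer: -4096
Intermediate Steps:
y = 2 (y = (-1 + 2)*2 = 1*2 = 2)
k(G, D) = 4 + 5*D (k(G, D) = 2 + (5*D + 2) = 2 + (2 + 5*D) = 4 + 5*D)
B = -16 (B = (4 + 5*(-4)) + 0*6 = (4 - 20) + 0 = -16 + 0 = -16)
B³ = (-16)³ = -4096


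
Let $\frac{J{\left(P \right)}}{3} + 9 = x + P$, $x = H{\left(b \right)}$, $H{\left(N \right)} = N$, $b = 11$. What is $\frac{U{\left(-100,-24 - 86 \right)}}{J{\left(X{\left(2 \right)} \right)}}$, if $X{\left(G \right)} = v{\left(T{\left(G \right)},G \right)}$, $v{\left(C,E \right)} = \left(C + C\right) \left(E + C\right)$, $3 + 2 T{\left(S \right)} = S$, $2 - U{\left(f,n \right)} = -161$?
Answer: $\frac{326}{3} \approx 108.67$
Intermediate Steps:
$U{\left(f,n \right)} = 163$ ($U{\left(f,n \right)} = 2 - -161 = 2 + 161 = 163$)
$T{\left(S \right)} = - \frac{3}{2} + \frac{S}{2}$
$x = 11$
$v{\left(C,E \right)} = 2 C \left(C + E\right)$
$X{\left(G \right)} = 2 \left(- \frac{3}{2} + \frac{G}{2}\right) \left(- \frac{3}{2} + \frac{3 G}{2}\right)$ ($X{\left(G \right)} = 2 \left(- \frac{3}{2} + \frac{G}{2}\right) \left(\left(- \frac{3}{2} + \frac{G}{2}\right) + G\right) = 2 \left(- \frac{3}{2} + \frac{G}{2}\right) \left(- \frac{3}{2} + \frac{3 G}{2}\right)$)
$J{\left(P \right)} = 6 + 3 P$ ($J{\left(P \right)} = -27 + 3 \left(11 + P\right) = -27 + \left(33 + 3 P\right) = 6 + 3 P$)
$\frac{U{\left(-100,-24 - 86 \right)}}{J{\left(X{\left(2 \right)} \right)}} = \frac{163}{6 + 3 \frac{3 \left(-1 + 2\right) \left(-3 + 2\right)}{2}} = \frac{163}{6 + 3 \cdot \frac{3}{2} \cdot 1 \left(-1\right)} = \frac{163}{6 + 3 \left(- \frac{3}{2}\right)} = \frac{163}{6 - \frac{9}{2}} = \frac{163}{\frac{3}{2}} = 163 \cdot \frac{2}{3} = \frac{326}{3}$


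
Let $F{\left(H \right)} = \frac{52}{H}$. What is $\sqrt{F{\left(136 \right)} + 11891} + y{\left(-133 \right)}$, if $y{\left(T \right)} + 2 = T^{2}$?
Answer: $17687 + \frac{3 \sqrt{1527382}}{34} \approx 17796.0$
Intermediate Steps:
$y{\left(T \right)} = -2 + T^{2}$
$\sqrt{F{\left(136 \right)} + 11891} + y{\left(-133 \right)} = \sqrt{\frac{52}{136} + 11891} - \left(2 - \left(-133\right)^{2}\right) = \sqrt{52 \cdot \frac{1}{136} + 11891} + \left(-2 + 17689\right) = \sqrt{\frac{13}{34} + 11891} + 17687 = \sqrt{\frac{404307}{34}} + 17687 = \frac{3 \sqrt{1527382}}{34} + 17687 = 17687 + \frac{3 \sqrt{1527382}}{34}$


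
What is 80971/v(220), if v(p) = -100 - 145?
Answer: -80971/245 ≈ -330.49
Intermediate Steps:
v(p) = -245
80971/v(220) = 80971/(-245) = 80971*(-1/245) = -80971/245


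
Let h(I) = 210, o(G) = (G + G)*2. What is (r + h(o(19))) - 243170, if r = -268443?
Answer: -511403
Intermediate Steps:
o(G) = 4*G (o(G) = (2*G)*2 = 4*G)
(r + h(o(19))) - 243170 = (-268443 + 210) - 243170 = -268233 - 243170 = -511403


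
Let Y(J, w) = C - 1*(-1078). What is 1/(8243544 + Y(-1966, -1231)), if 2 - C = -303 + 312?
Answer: 1/8244615 ≈ 1.2129e-7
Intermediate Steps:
C = -7 (C = 2 - (-303 + 312) = 2 - 1*9 = 2 - 9 = -7)
Y(J, w) = 1071 (Y(J, w) = -7 - 1*(-1078) = -7 + 1078 = 1071)
1/(8243544 + Y(-1966, -1231)) = 1/(8243544 + 1071) = 1/8244615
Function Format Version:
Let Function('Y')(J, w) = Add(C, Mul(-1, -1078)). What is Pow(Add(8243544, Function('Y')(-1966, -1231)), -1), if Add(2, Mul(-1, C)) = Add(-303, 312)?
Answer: Rational(1, 8244615) ≈ 1.2129e-7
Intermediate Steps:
C = -7 (C = Add(2, Mul(-1, Add(-303, 312))) = Add(2, Mul(-1, 9)) = Add(2, -9) = -7)
Function('Y')(J, w) = 1071 (Function('Y')(J, w) = Add(-7, Mul(-1, -1078)) = Add(-7, 1078) = 1071)
Pow(Add(8243544, Function('Y')(-1966, -1231)), -1) = Pow(Add(8243544, 1071), -1) = Pow(8244615, -1) = Rational(1, 8244615)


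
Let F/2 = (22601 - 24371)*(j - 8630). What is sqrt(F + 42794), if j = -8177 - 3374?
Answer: sqrt(71483534) ≈ 8454.8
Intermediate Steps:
j = -11551
F = 71440740 (F = 2*((22601 - 24371)*(-11551 - 8630)) = 2*(-1770*(-20181)) = 2*35720370 = 71440740)
sqrt(F + 42794) = sqrt(71440740 + 42794) = sqrt(71483534)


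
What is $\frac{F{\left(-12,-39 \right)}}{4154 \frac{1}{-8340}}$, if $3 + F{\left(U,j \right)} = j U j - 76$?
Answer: $\frac{76440270}{2077} \approx 36803.0$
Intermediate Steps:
$F{\left(U,j \right)} = -79 + U j^{2}$ ($F{\left(U,j \right)} = -3 + \left(j U j - 76\right) = -3 + \left(U j j - 76\right) = -3 + \left(U j^{2} - 76\right) = -3 + \left(-76 + U j^{2}\right) = -79 + U j^{2}$)
$\frac{F{\left(-12,-39 \right)}}{4154 \frac{1}{-8340}} = \frac{-79 - 12 \left(-39\right)^{2}}{4154 \frac{1}{-8340}} = \frac{-79 - 18252}{4154 \left(- \frac{1}{8340}\right)} = \frac{-79 - 18252}{- \frac{2077}{4170}} = \left(-18331\right) \left(- \frac{4170}{2077}\right) = \frac{76440270}{2077}$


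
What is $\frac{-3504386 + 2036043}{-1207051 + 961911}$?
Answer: $\frac{1468343}{245140} \approx 5.9898$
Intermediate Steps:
$\frac{-3504386 + 2036043}{-1207051 + 961911} = - \frac{1468343}{-245140} = \left(-1468343\right) \left(- \frac{1}{245140}\right) = \frac{1468343}{245140}$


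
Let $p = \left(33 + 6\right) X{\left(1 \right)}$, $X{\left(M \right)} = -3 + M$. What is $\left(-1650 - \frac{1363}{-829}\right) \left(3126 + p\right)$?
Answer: $- \frac{4165052376}{829} \approx -5.0242 \cdot 10^{6}$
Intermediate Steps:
$p = -78$ ($p = \left(33 + 6\right) \left(-3 + 1\right) = 39 \left(-2\right) = -78$)
$\left(-1650 - \frac{1363}{-829}\right) \left(3126 + p\right) = \left(-1650 - \frac{1363}{-829}\right) \left(3126 - 78\right) = \left(-1650 - - \frac{1363}{829}\right) 3048 = \left(-1650 + \frac{1363}{829}\right) 3048 = \left(- \frac{1366487}{829}\right) 3048 = - \frac{4165052376}{829}$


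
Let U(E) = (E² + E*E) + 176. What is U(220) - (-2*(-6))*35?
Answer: 96556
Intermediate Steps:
U(E) = 176 + 2*E² (U(E) = (E² + E²) + 176 = 2*E² + 176 = 176 + 2*E²)
U(220) - (-2*(-6))*35 = (176 + 2*220²) - (-2*(-6))*35 = (176 + 2*48400) - 12*35 = (176 + 96800) - 1*420 = 96976 - 420 = 96556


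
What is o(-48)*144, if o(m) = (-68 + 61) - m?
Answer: 5904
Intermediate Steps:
o(m) = -7 - m
o(-48)*144 = (-7 - 1*(-48))*144 = (-7 + 48)*144 = 41*144 = 5904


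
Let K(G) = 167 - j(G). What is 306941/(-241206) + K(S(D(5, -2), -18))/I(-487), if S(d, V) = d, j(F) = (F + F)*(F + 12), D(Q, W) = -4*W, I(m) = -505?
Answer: -118100687/121809030 ≈ -0.96956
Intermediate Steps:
j(F) = 2*F*(12 + F) (j(F) = (2*F)*(12 + F) = 2*F*(12 + F))
K(G) = 167 - 2*G*(12 + G)
306941/(-241206) + K(S(D(5, -2), -18))/I(-487) = 306941/(-241206) + (167 - 2*(-4*(-2))*(12 - 4*(-2)))/(-505) = 306941*(-1/241206) + (167 - 2*8*(12 + 8))*(-1/505) = -306941/241206 + (167 - 2*8*20)*(-1/505) = -306941/241206 + (167 - 320)*(-1/505) = -306941/241206 - 153*(-1/505) = -306941/241206 + 153/505 = -118100687/121809030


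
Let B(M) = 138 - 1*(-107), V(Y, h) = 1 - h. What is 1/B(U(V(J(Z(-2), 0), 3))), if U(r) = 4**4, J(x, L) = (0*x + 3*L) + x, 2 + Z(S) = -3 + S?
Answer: 1/245 ≈ 0.0040816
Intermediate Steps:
Z(S) = -5 + S (Z(S) = -2 + (-3 + S) = -5 + S)
J(x, L) = x + 3*L (J(x, L) = (0 + 3*L) + x = 3*L + x = x + 3*L)
U(r) = 256
B(M) = 245 (B(M) = 138 + 107 = 245)
1/B(U(V(J(Z(-2), 0), 3))) = 1/245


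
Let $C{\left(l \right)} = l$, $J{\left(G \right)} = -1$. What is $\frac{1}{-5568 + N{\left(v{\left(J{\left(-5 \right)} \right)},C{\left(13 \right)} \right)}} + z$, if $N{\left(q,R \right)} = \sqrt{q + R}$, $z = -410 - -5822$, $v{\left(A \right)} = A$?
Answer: $\frac{13982177548}{2583551} - \frac{\sqrt{3}}{15501306} \approx 5412.0$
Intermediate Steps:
$z = 5412$ ($z = -410 + 5822 = 5412$)
$N{\left(q,R \right)} = \sqrt{R + q}$
$\frac{1}{-5568 + N{\left(v{\left(J{\left(-5 \right)} \right)},C{\left(13 \right)} \right)}} + z = \frac{1}{-5568 + \sqrt{13 - 1}} + 5412 = \frac{1}{-5568 + \sqrt{12}} + 5412 = \frac{1}{-5568 + 2 \sqrt{3}} + 5412 = 5412 + \frac{1}{-5568 + 2 \sqrt{3}}$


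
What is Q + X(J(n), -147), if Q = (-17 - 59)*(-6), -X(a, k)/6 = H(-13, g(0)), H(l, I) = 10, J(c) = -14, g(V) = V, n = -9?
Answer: 396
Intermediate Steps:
X(a, k) = -60 (X(a, k) = -6*10 = -60)
Q = 456 (Q = -76*(-6) = 456)
Q + X(J(n), -147) = 456 - 60 = 396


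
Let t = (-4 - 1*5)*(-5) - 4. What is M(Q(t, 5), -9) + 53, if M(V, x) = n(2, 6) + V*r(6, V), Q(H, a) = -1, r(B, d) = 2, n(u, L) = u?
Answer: 53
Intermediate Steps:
t = 41 (t = (-4 - 5)*(-5) - 4 = -9*(-5) - 4 = 45 - 4 = 41)
M(V, x) = 2 + 2*V (M(V, x) = 2 + V*2 = 2 + 2*V)
M(Q(t, 5), -9) + 53 = (2 + 2*(-1)) + 53 = (2 - 2) + 53 = 0 + 53 = 53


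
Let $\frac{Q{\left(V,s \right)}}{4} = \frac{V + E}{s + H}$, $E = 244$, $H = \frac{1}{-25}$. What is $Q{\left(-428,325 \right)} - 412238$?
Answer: $- \frac{837259978}{2031} \approx -4.1224 \cdot 10^{5}$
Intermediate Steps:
$H = - \frac{1}{25} \approx -0.04$
$Q{\left(V,s \right)} = \frac{4 \left(244 + V\right)}{- \frac{1}{25} + s}$ ($Q{\left(V,s \right)} = 4 \frac{V + 244}{s - \frac{1}{25}} = 4 \frac{244 + V}{- \frac{1}{25} + s} = \frac{4 \left(244 + V\right)}{- \frac{1}{25} + s}$)
$Q{\left(-428,325 \right)} - 412238 = \frac{100 \left(244 - 428\right)}{-1 + 25 \cdot 325} - 412238 = 100 \frac{1}{-1 + 8125} \left(-184\right) - 412238 = 100 \cdot \frac{1}{8124} \left(-184\right) - 412238 = - \frac{4600}{2031} - 412238 = - \frac{837259978}{2031}$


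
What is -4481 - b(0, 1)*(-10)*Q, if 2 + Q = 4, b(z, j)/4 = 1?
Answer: -4401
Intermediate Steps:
b(z, j) = 4 (b(z, j) = 4*1 = 4)
Q = 2 (Q = -2 + 4 = 2)
-4481 - b(0, 1)*(-10)*Q = -4481 - 4*(-10)*2 = -4481 - (-40)*2 = -4481 - 1*(-80) = -4481 + 80 = -4401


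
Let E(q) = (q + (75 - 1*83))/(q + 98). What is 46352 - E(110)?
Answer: 4820557/104 ≈ 46352.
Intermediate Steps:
E(q) = (-8 + q)/(98 + q) (E(q) = (q + (75 - 83))/(98 + q) = (q - 8)/(98 + q) = (-8 + q)/(98 + q))
46352 - E(110) = 46352 - (-8 + 110)/(98 + 110) = 46352 - 102/208 = 46352 - 1*51/104 = 46352 - 51/104 = 4820557/104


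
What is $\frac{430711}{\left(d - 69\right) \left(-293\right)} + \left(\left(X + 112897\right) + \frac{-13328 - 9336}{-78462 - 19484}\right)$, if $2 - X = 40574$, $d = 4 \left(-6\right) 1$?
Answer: $\frac{96536603154496}{1334465277} \approx 72341.0$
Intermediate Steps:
$d = -24$ ($d = \left(-24\right) 1 = -24$)
$X = -40572$ ($X = 2 - 40574 = -40572$)
$\frac{430711}{\left(d - 69\right) \left(-293\right)} + \left(\left(X + 112897\right) + \frac{-13328 - 9336}{-78462 - 19484}\right) = \frac{430711}{\left(-24 - 69\right) \left(-293\right)} + \left(\left(-40572 + 112897\right) + \frac{-13328 - 9336}{-78462 - 19484}\right) = \frac{430711}{\left(-93\right) \left(-293\right)} + \left(72325 - \frac{22664}{-97946}\right) = \frac{430711}{27249} + \left(72325 - - \frac{11332}{48973}\right) = 430711 \cdot \frac{1}{27249} + \left(72325 + \frac{11332}{48973}\right) = \frac{430711}{27249} + \frac{3541983557}{48973} = \frac{96536603154496}{1334465277}$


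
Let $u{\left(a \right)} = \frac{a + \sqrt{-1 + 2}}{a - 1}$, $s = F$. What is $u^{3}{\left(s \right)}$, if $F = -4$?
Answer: $\frac{27}{125} \approx 0.216$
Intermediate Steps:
$s = -4$
$u{\left(a \right)} = \frac{1 + a}{-1 + a}$ ($u{\left(a \right)} = \frac{a + \sqrt{1}}{-1 + a} = \frac{a + 1}{-1 + a} = \frac{1 + a}{-1 + a}$)
$u^{3}{\left(s \right)} = \left(\frac{1 - 4}{-1 - 4}\right)^{3} = \left(\frac{1}{-5} \left(-3\right)\right)^{3} = \left(\left(- \frac{1}{5}\right) \left(-3\right)\right)^{3} = \left(\frac{3}{5}\right)^{3} = \frac{27}{125}$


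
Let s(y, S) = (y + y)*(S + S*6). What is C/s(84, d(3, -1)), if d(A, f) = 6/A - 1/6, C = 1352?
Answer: 338/539 ≈ 0.62709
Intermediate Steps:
d(A, f) = -1/6 + 6/A (d(A, f) = 6/A - 1*1/6 = 6/A - 1/6 = -1/6 + 6/A)
s(y, S) = 14*S*y (s(y, S) = (2*y)*(S + 6*S) = (2*y)*(7*S) = 14*S*y)
C/s(84, d(3, -1)) = 1352/((14*((1/6)*(36 - 1*3)/3)*84)) = 1352/((14*((1/6)*(1/3)*(36 - 3))*84)) = 1352/((14*((1/6)*(1/3)*33)*84)) = 1352/((14*(11/6)*84)) = 1352/2156 = 1352*(1/2156) = 338/539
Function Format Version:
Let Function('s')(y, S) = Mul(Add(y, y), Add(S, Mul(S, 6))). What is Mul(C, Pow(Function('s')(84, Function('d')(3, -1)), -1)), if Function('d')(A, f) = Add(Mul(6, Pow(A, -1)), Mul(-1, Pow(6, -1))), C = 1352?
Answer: Rational(338, 539) ≈ 0.62709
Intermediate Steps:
Function('d')(A, f) = Add(Rational(-1, 6), Mul(6, Pow(A, -1))) (Function('d')(A, f) = Add(Mul(6, Pow(A, -1)), Mul(-1, Rational(1, 6))) = Add(Mul(6, Pow(A, -1)), Rational(-1, 6)) = Add(Rational(-1, 6), Mul(6, Pow(A, -1))))
Function('s')(y, S) = Mul(14, S, y) (Function('s')(y, S) = Mul(Mul(2, y), Add(S, Mul(6, S))) = Mul(Mul(2, y), Mul(7, S)) = Mul(14, S, y))
Mul(C, Pow(Function('s')(84, Function('d')(3, -1)), -1)) = Mul(1352, Pow(Mul(14, Mul(Rational(1, 6), Pow(3, -1), Add(36, Mul(-1, 3))), 84), -1)) = Mul(1352, Pow(Mul(14, Mul(Rational(1, 6), Rational(1, 3), Add(36, -3)), 84), -1)) = Mul(1352, Pow(Mul(14, Mul(Rational(1, 6), Rational(1, 3), 33), 84), -1)) = Mul(1352, Pow(Mul(14, Rational(11, 6), 84), -1)) = Mul(1352, Pow(2156, -1)) = Mul(1352, Rational(1, 2156)) = Rational(338, 539)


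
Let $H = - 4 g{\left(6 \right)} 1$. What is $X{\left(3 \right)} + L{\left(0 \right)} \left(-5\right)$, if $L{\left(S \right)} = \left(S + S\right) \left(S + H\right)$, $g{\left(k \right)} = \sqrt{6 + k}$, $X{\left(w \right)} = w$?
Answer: $3$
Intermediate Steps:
$H = - 8 \sqrt{3}$ ($H = - 4 \sqrt{6 + 6} \cdot 1 = - 4 \sqrt{12} \cdot 1 = - 4 \cdot 2 \sqrt{3} \cdot 1 = - 8 \sqrt{3} \cdot 1 = - 8 \sqrt{3} \approx -13.856$)
$L{\left(S \right)} = 2 S \left(S - 8 \sqrt{3}\right)$ ($L{\left(S \right)} = \left(S + S\right) \left(S - 8 \sqrt{3}\right) = 2 S \left(S - 8 \sqrt{3}\right)$)
$X{\left(3 \right)} + L{\left(0 \right)} \left(-5\right) = 3 + 2 \cdot 0 \left(0 - 8 \sqrt{3}\right) \left(-5\right) = 3 + 2 \cdot 0 \left(- 8 \sqrt{3}\right) \left(-5\right) = 3 + 0 \left(-5\right) = 3 + 0 = 3$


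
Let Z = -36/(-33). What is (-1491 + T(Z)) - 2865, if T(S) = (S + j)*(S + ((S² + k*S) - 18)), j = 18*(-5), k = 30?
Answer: -7810560/1331 ≈ -5868.2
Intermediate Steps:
j = -90
Z = 12/11 (Z = -36*(-1/33) = 12/11 ≈ 1.0909)
T(S) = (-90 + S)*(-18 + S² + 31*S) (T(S) = (S - 90)*(S + ((S² + 30*S) - 18)) = (-90 + S)*(S + (-18 + S² + 30*S)) = (-90 + S)*(-18 + S² + 31*S))
(-1491 + T(Z)) - 2865 = (-1491 + (1620 + (12/11)³ - 2808*12/11 - 59*(12/11)²)) - 2865 = (-1491 + (1620 + 1728/1331 - 33696/11 - 59*144/121)) - 2865 = (-1491 + (1620 + 1728/1331 - 33696/11 - 8496/121)) - 2865 = (-1491 - 2012724/1331) - 2865 = -3997245/1331 - 2865 = -7810560/1331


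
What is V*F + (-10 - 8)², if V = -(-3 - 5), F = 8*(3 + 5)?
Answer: 836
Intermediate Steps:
F = 64 (F = 8*8 = 64)
V = 8 (V = -1*(-8) = 8)
V*F + (-10 - 8)² = 8*64 + (-10 - 8)² = 512 + (-18)² = 512 + 324 = 836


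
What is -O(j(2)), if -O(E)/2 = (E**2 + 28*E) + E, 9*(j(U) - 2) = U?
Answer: 11240/81 ≈ 138.77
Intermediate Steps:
j(U) = 2 + U/9
O(E) = -58*E - 2*E**2 (O(E) = -2*((E**2 + 28*E) + E) = -2*(E**2 + 29*E) = -58*E - 2*E**2)
-O(j(2)) = -(-2)*(2 + (1/9)*2)*(29 + (2 + (1/9)*2)) = -(-2)*(2 + 2/9)*(29 + (2 + 2/9)) = -(-2)*20*(29 + 20/9)/9 = -(-2)*20*281/(9*9) = -1*(-11240/81) = 11240/81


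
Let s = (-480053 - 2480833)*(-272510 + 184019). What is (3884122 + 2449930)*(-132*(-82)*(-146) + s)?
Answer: 1659586121890649544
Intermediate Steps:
s = 262011763026 (s = -2960886*(-88491) = 262011763026)
(3884122 + 2449930)*(-132*(-82)*(-146) + s) = (3884122 + 2449930)*(-132*(-82)*(-146) + 262011763026) = 6334052*(10824*(-146) + 262011763026) = 6334052*(-1580304 + 262011763026) = 6334052*262010182722 = 1659586121890649544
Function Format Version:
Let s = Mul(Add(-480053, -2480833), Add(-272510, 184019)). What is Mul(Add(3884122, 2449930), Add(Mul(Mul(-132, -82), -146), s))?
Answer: 1659586121890649544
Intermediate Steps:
s = 262011763026 (s = Mul(-2960886, -88491) = 262011763026)
Mul(Add(3884122, 2449930), Add(Mul(Mul(-132, -82), -146), s)) = Mul(Add(3884122, 2449930), Add(Mul(Mul(-132, -82), -146), 262011763026)) = Mul(6334052, Add(Mul(10824, -146), 262011763026)) = Mul(6334052, Add(-1580304, 262011763026)) = Mul(6334052, 262010182722) = 1659586121890649544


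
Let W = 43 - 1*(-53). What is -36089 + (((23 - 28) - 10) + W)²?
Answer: -29528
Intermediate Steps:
W = 96 (W = 43 + 53 = 96)
-36089 + (((23 - 28) - 10) + W)² = -36089 + (((23 - 28) - 10) + 96)² = -36089 + ((-5 - 10) + 96)² = -36089 + (-15 + 96)² = -36089 + 81² = -36089 + 6561 = -29528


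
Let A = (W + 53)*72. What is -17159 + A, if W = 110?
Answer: -5423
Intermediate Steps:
A = 11736 (A = (110 + 53)*72 = 163*72 = 11736)
-17159 + A = -17159 + 11736 = -5423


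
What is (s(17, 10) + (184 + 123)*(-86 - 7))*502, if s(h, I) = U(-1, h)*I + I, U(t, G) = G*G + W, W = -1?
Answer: -12881822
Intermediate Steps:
U(t, G) = -1 + G² (U(t, G) = G*G - 1 = G² - 1 = -1 + G²)
s(h, I) = I + I*(-1 + h²) (s(h, I) = (-1 + h²)*I + I = I*(-1 + h²) + I = I + I*(-1 + h²))
(s(17, 10) + (184 + 123)*(-86 - 7))*502 = (10*17² + (184 + 123)*(-86 - 7))*502 = (10*289 + 307*(-93))*502 = (2890 - 28551)*502 = -25661*502 = -12881822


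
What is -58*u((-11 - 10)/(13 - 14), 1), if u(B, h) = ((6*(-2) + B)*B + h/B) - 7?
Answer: -221734/21 ≈ -10559.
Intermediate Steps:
u(B, h) = -7 + B*(-12 + B) + h/B (u(B, h) = ((-12 + B)*B + h/B) - 7 = (B*(-12 + B) + h/B) - 7 = -7 + B*(-12 + B) + h/B)
-58*u((-11 - 10)/(13 - 14), 1) = -58*(-7 + ((-11 - 10)/(13 - 14))² - 12*(-11 - 10)/(13 - 14) + 1/((-11 - 10)/(13 - 14))) = -58*(-7 + (-21/(-1))² - (-252)/(-1) + 1/(-21/(-1))) = -58*(-7 + (-21*(-1))² - (-252)*(-1) + 1/(-21*(-1))) = -58*(-7 + 21² - 12*21 + 1/21) = -58*(-7 + 441 - 252 + 1*(1/21)) = -58*(-7 + 441 - 252 + 1/21) = -58*3823/21 = -221734/21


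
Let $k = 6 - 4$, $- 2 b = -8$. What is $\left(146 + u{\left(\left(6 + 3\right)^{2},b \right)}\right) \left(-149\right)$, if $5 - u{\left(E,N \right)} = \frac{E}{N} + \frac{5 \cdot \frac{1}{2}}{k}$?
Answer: $- \frac{38591}{2} \approx -19296.0$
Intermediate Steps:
$b = 4$ ($b = \left(- \frac{1}{2}\right) \left(-8\right) = 4$)
$k = 2$ ($k = 6 - 4 = 2$)
$u{\left(E,N \right)} = \frac{15}{4} - \frac{E}{N}$ ($u{\left(E,N \right)} = 5 - \left(\frac{E}{N} + \frac{5 \cdot \frac{1}{2}}{2}\right) = 5 - \left(\frac{E}{N} + 5 \cdot \frac{1}{2} \cdot \frac{1}{2}\right) = 5 - \left(\frac{E}{N} + \frac{5}{2} \cdot \frac{1}{2}\right) = 5 - \left(\frac{E}{N} + \frac{5}{4}\right) = 5 - \left(\frac{5}{4} + \frac{E}{N}\right) = \frac{15}{4} - \frac{E}{N}$)
$\left(146 + u{\left(\left(6 + 3\right)^{2},b \right)}\right) \left(-149\right) = \left(146 + \left(\frac{15}{4} - \frac{\left(6 + 3\right)^{2}}{4}\right)\right) \left(-149\right) = \left(146 + \left(\frac{15}{4} - 9^{2} \cdot \frac{1}{4}\right)\right) \left(-149\right) = \left(146 + \left(\frac{15}{4} - 81 \cdot \frac{1}{4}\right)\right) \left(-149\right) = \left(146 + \left(\frac{15}{4} - \frac{81}{4}\right)\right) \left(-149\right) = \left(146 - \frac{33}{2}\right) \left(-149\right) = \frac{259}{2} \left(-149\right) = - \frac{38591}{2}$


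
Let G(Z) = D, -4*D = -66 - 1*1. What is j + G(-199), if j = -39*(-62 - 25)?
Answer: 13639/4 ≈ 3409.8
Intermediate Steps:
D = 67/4 (D = -(-66 - 1*1)/4 = -(-66 - 1)/4 = -¼*(-67) = 67/4 ≈ 16.750)
j = 3393 (j = -39*(-87) = 3393)
G(Z) = 67/4
j + G(-199) = 3393 + 67/4 = 13639/4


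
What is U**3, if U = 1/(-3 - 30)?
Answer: -1/35937 ≈ -2.7826e-5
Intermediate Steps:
U = -1/33 (U = 1/(-33) = -1/33 ≈ -0.030303)
U**3 = (-1/33)**3 = -1/35937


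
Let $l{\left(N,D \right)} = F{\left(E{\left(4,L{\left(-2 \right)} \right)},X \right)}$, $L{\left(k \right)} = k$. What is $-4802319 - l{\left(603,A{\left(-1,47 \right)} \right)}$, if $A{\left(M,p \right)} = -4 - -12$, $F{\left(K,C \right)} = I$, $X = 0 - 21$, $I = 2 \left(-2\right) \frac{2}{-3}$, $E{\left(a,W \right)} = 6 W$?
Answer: $- \frac{14406965}{3} \approx -4.8023 \cdot 10^{6}$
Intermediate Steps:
$I = \frac{8}{3}$ ($I = - 4 \cdot 2 \left(- \frac{1}{3}\right) = \left(-4\right) \left(- \frac{2}{3}\right) = \frac{8}{3} \approx 2.6667$)
$X = -21$ ($X = 0 - 21 = -21$)
$F{\left(K,C \right)} = \frac{8}{3}$
$A{\left(M,p \right)} = 8$ ($A{\left(M,p \right)} = -4 + 12 = 8$)
$l{\left(N,D \right)} = \frac{8}{3}$
$-4802319 - l{\left(603,A{\left(-1,47 \right)} \right)} = -4802319 - \frac{8}{3} = - \frac{14406965}{3}$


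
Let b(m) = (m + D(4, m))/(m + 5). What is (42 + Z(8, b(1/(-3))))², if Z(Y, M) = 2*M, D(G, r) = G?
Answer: 93025/49 ≈ 1898.5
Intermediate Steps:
b(m) = (4 + m)/(5 + m) (b(m) = (m + 4)/(m + 5) = (4 + m)/(5 + m))
(42 + Z(8, b(1/(-3))))² = (42 + 2*((4 + 1/(-3))/(5 + 1/(-3))))² = (42 + 2*((4 - ⅓)/(5 - ⅓)))² = (42 + 2*((11/3)/(14/3)))² = (42 + 2*((3/14)*(11/3)))² = (42 + 2*(11/14))² = (42 + 11/7)² = (305/7)² = 93025/49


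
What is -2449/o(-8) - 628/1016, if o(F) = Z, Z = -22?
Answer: 154648/1397 ≈ 110.70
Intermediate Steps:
o(F) = -22
-2449/o(-8) - 628/1016 = -2449/(-22) - 628/1016 = -2449*(-1/22) - 628*1/1016 = 2449/22 - 157/254 = 154648/1397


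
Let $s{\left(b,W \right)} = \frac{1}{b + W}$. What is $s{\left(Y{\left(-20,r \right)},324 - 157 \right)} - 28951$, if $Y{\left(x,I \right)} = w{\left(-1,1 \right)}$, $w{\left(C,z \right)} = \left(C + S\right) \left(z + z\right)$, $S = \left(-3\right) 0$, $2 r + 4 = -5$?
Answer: $- \frac{4776914}{165} \approx -28951.0$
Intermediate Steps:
$r = - \frac{9}{2}$ ($r = -2 + \frac{1}{2} \left(-5\right) = -2 - \frac{5}{2} = - \frac{9}{2} \approx -4.5$)
$S = 0$
$w{\left(C,z \right)} = 2 C z$ ($w{\left(C,z \right)} = \left(C + 0\right) \left(z + z\right) = C 2 z = 2 C z$)
$Y{\left(x,I \right)} = -2$ ($Y{\left(x,I \right)} = 2 \left(-1\right) 1 = -2$)
$s{\left(b,W \right)} = \frac{1}{W + b}$
$s{\left(Y{\left(-20,r \right)},324 - 157 \right)} - 28951 = \frac{1}{\left(324 - 157\right) - 2} - 28951 = \frac{1}{167 - 2} - 28951 = \frac{1}{165} - 28951 = - \frac{4776914}{165}$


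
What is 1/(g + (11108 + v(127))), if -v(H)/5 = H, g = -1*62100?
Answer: -1/51627 ≈ -1.9370e-5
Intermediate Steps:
g = -62100
v(H) = -5*H
1/(g + (11108 + v(127))) = 1/(-62100 + (11108 - 5*127)) = 1/(-62100 + (11108 - 635)) = 1/(-62100 + 10473) = 1/(-51627) = -1/51627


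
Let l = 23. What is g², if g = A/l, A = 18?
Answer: 324/529 ≈ 0.61248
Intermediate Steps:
g = 18/23 ≈ 0.78261
g² = (18/23)² = 324/529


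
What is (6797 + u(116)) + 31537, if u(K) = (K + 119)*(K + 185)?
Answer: 109069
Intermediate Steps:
u(K) = (119 + K)*(185 + K)
(6797 + u(116)) + 31537 = (6797 + (22015 + 116**2 + 304*116)) + 31537 = (6797 + (22015 + 13456 + 35264)) + 31537 = (6797 + 70735) + 31537 = 77532 + 31537 = 109069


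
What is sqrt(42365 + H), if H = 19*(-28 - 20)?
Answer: sqrt(41453) ≈ 203.60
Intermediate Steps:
H = -912 (H = 19*(-48) = -912)
sqrt(42365 + H) = sqrt(42365 - 912) = sqrt(41453)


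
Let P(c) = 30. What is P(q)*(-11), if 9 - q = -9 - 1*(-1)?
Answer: -330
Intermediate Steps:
q = 17 (q = 9 - (-9 - 1*(-1)) = 9 - (-9 + 1) = 9 - 1*(-8) = 9 + 8 = 17)
P(q)*(-11) = 30*(-11) = -330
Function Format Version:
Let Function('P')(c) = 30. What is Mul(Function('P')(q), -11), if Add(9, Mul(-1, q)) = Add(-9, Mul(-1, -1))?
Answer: -330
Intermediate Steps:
q = 17 (q = Add(9, Mul(-1, Add(-9, Mul(-1, -1)))) = Add(9, Mul(-1, Add(-9, 1))) = Add(9, Mul(-1, -8)) = Add(9, 8) = 17)
Mul(Function('P')(q), -11) = Mul(30, -11) = -330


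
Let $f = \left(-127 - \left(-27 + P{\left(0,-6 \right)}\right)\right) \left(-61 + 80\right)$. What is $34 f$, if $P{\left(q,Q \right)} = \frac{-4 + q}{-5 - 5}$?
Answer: $- \frac{324292}{5} \approx -64858.0$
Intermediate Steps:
$P{\left(q,Q \right)} = \frac{2}{5} - \frac{q}{10}$ ($P{\left(q,Q \right)} = \frac{-4 + q}{-10} = \left(-4 + q\right) \left(- \frac{1}{10}\right) = \frac{2}{5} - \frac{q}{10}$)
$f = - \frac{9538}{5}$ ($f = \left(-127 + \left(27 - \left(\frac{2}{5} - 0\right)\right)\right) \left(-61 + 80\right) = \left(-127 + \left(27 - \left(\frac{2}{5} + 0\right)\right)\right) 19 = \left(-127 + \left(27 - \frac{2}{5}\right)\right) 19 = \left(-127 + \frac{133}{5}\right) 19 = \left(- \frac{502}{5}\right) 19 = - \frac{9538}{5} \approx -1907.6$)
$34 f = 34 \left(- \frac{9538}{5}\right) = - \frac{324292}{5}$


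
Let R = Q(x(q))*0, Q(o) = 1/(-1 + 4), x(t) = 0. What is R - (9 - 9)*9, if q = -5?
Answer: 0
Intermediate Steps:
Q(o) = ⅓ (Q(o) = 1/3 = ⅓)
R = 0 (R = (⅓)*0 = 0)
R - (9 - 9)*9 = 0 - (9 - 9)*9 = 0 - 0*9 = 0 - 1*0 = 0 + 0 = 0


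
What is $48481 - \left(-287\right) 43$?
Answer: $60822$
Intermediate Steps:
$48481 - \left(-287\right) 43 = 48481 - -12341 = 48481 + 12341 = 60822$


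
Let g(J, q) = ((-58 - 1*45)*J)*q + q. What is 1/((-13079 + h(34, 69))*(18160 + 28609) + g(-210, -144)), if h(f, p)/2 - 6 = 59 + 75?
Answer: -1/601711295 ≈ -1.6619e-9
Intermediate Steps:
g(J, q) = q - 103*J*q (g(J, q) = ((-58 - 45)*J)*q + q = (-103*J)*q + q = -103*J*q + q = q - 103*J*q)
h(f, p) = 280 (h(f, p) = 12 + 2*(59 + 75) = 12 + 2*134 = 12 + 268 = 280)
1/((-13079 + h(34, 69))*(18160 + 28609) + g(-210, -144)) = 1/((-13079 + 280)*(18160 + 28609) - 144*(1 - 103*(-210))) = 1/(-12799*46769 - 144*(1 + 21630)) = 1/(-598596431 - 144*21631) = 1/(-598596431 - 3114864) = 1/(-601711295) = -1/601711295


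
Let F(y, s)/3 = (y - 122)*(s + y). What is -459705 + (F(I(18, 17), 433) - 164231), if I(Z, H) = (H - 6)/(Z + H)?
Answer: -958097582/1225 ≈ -7.8212e+5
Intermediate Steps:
I(Z, H) = (-6 + H)/(H + Z)
F(y, s) = 3*(-122 + y)*(s + y) (F(y, s) = 3*((y - 122)*(s + y)) = 3*((-122 + y)*(s + y)) = 3*(-122 + y)*(s + y))
-459705 + (F(I(18, 17), 433) - 164231) = -459705 + ((-366*433 - 366*(-6 + 17)/(17 + 18) + 3*((-6 + 17)/(17 + 18))² + 3*433*((-6 + 17)/(17 + 18))) - 164231) = -459705 + ((-158478 - 366*11/35 + 3*(11/35)² + 3*433*(11/35)) - 164231) = -459705 + ((-158478 - 4026/35 + 3*(121/1225) + 14289/35) - 164231) = -459705 + ((-158478 - 4026/35 + 363/1225 + 14289/35) - 164231) = -459705 + (-193775982/1225 - 164231) = -459705 - 394958957/1225 = -958097582/1225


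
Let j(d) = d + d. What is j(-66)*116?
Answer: -15312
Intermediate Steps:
j(d) = 2*d
j(-66)*116 = (2*(-66))*116 = -132*116 = -15312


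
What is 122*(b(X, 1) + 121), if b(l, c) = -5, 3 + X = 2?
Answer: 14152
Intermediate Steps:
X = -1 (X = -3 + 2 = -1)
122*(b(X, 1) + 121) = 122*(-5 + 121) = 122*116 = 14152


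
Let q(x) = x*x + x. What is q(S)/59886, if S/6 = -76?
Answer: 34580/9981 ≈ 3.4646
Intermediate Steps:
S = -456 (S = 6*(-76) = -456)
q(x) = x + x² (q(x) = x² + x = x + x²)
q(S)/59886 = -456*(1 - 456)/59886 = -456*(-455)*(1/59886) = 207480*(1/59886) = 34580/9981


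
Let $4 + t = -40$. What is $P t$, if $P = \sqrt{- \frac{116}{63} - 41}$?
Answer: $- \frac{44 i \sqrt{18893}}{21} \approx - 287.99 i$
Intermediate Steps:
$t = -44$ ($t = -4 - 40 = -44$)
$P = \frac{i \sqrt{18893}}{21}$ ($P = \sqrt{\left(-116\right) \frac{1}{63} - 41} = \sqrt{- \frac{116}{63} - 41} = \sqrt{- \frac{2699}{63}} = \frac{i \sqrt{18893}}{21} \approx 6.5453 i$)
$P t = \frac{i \sqrt{18893}}{21} \left(-44\right) = - \frac{44 i \sqrt{18893}}{21}$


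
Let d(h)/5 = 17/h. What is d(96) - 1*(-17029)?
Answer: 1634869/96 ≈ 17030.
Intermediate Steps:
d(h) = 85/h (d(h) = 5*(17/h) = 85/h)
d(96) - 1*(-17029) = 85/96 - 1*(-17029) = 85*(1/96) + 17029 = 85/96 + 17029 = 1634869/96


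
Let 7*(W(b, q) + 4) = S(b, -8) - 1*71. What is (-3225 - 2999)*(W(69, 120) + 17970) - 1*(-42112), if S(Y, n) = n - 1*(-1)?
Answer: -781962432/7 ≈ -1.1171e+8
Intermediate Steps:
S(Y, n) = 1 + n (S(Y, n) = n + 1 = 1 + n)
W(b, q) = -106/7 (W(b, q) = -4 + ((1 - 8) - 1*71)/7 = -4 + (-7 - 71)/7 = -4 + (⅐)*(-78) = -4 - 78/7 = -106/7)
(-3225 - 2999)*(W(69, 120) + 17970) - 1*(-42112) = (-3225 - 2999)*(-106/7 + 17970) - 1*(-42112) = -6224*125684/7 + 42112 = -782257216/7 + 42112 = -781962432/7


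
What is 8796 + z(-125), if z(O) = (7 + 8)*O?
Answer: 6921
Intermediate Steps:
z(O) = 15*O
8796 + z(-125) = 8796 + 15*(-125) = 8796 - 1875 = 6921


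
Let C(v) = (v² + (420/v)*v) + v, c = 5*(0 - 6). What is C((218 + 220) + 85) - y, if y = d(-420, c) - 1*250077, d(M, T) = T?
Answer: 524579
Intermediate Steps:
c = -30 (c = 5*(-6) = -30)
C(v) = 420 + v + v² (C(v) = (v² + 420) + v = (420 + v²) + v = 420 + v + v²)
y = -250107 (y = -30 - 1*250077 = -30 - 250077 = -250107)
C((218 + 220) + 85) - y = (420 + ((218 + 220) + 85) + ((218 + 220) + 85)²) - 1*(-250107) = (420 + (438 + 85) + (438 + 85)²) + 250107 = (420 + 523 + 523²) + 250107 = (420 + 523 + 273529) + 250107 = 274472 + 250107 = 524579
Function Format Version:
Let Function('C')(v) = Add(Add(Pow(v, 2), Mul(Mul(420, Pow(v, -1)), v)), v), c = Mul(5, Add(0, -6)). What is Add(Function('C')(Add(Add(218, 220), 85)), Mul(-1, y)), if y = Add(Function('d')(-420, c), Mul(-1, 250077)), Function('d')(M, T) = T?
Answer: 524579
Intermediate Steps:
c = -30 (c = Mul(5, -6) = -30)
Function('C')(v) = Add(420, v, Pow(v, 2)) (Function('C')(v) = Add(Add(Pow(v, 2), 420), v) = Add(Add(420, Pow(v, 2)), v) = Add(420, v, Pow(v, 2)))
y = -250107 (y = Add(-30, Mul(-1, 250077)) = Add(-30, -250077) = -250107)
Add(Function('C')(Add(Add(218, 220), 85)), Mul(-1, y)) = Add(Add(420, Add(Add(218, 220), 85), Pow(Add(Add(218, 220), 85), 2)), Mul(-1, -250107)) = Add(Add(420, Add(438, 85), Pow(Add(438, 85), 2)), 250107) = Add(Add(420, 523, Pow(523, 2)), 250107) = Add(Add(420, 523, 273529), 250107) = Add(274472, 250107) = 524579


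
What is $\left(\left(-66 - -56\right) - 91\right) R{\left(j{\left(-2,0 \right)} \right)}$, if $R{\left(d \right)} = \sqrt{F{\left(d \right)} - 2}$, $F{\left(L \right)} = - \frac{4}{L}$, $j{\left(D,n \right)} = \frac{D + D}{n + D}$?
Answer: $- 202 i \approx - 202.0 i$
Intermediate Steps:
$j{\left(D,n \right)} = \frac{2 D}{D + n}$
$R{\left(d \right)} = \sqrt{-2 - \frac{4}{d}}$ ($R{\left(d \right)} = \sqrt{- \frac{4}{d} - 2} = \sqrt{-2 - \frac{4}{d}}$)
$\left(\left(-66 - -56\right) - 91\right) R{\left(j{\left(-2,0 \right)} \right)} = \left(\left(-66 - -56\right) - 91\right) \sqrt{2} \sqrt{\frac{-2 - 2 \left(-2\right) \frac{1}{-2 + 0}}{2 \left(-2\right) \frac{1}{-2 + 0}}} = \left(\left(-66 + 56\right) - 91\right) \sqrt{2} \sqrt{\frac{-2 - 2 \left(-2\right) \frac{1}{-2}}{2 \left(-2\right) \frac{1}{-2}}} = \left(-10 - 91\right) \sqrt{2} \sqrt{\frac{-2 - 2 \left(-2\right) \left(- \frac{1}{2}\right)}{2 \left(-2\right) \left(- \frac{1}{2}\right)}} = - 101 \sqrt{2} \sqrt{\frac{-2 - 2}{2}} = - 101 \sqrt{2} \sqrt{\frac{1}{2} \left(-4\right)} = - 101 \sqrt{2} \sqrt{-2} = - 101 \sqrt{2} i \sqrt{2} = - 101 \cdot 2 i = - 202 i$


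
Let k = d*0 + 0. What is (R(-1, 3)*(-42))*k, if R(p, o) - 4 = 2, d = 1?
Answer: 0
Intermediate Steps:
R(p, o) = 6 (R(p, o) = 4 + 2 = 6)
k = 0 (k = 1*0 + 0 = 0 + 0 = 0)
(R(-1, 3)*(-42))*k = (6*(-42))*0 = -252*0 = 0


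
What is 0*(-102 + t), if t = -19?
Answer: 0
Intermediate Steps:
0*(-102 + t) = 0*(-102 - 19) = 0*(-121) = 0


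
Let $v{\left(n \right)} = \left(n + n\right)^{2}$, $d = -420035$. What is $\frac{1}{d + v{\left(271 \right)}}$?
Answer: $- \frac{1}{126271} \approx -7.9195 \cdot 10^{-6}$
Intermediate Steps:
$v{\left(n \right)} = 4 n^{2}$ ($v{\left(n \right)} = \left(2 n\right)^{2} = 4 n^{2}$)
$\frac{1}{d + v{\left(271 \right)}} = \frac{1}{-420035 + 4 \cdot 271^{2}} = \frac{1}{-420035 + 4 \cdot 73441} = \frac{1}{-420035 + 293764} = \frac{1}{-126271} = - \frac{1}{126271}$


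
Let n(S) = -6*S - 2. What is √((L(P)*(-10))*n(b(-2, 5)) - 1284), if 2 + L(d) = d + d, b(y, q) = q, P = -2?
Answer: 6*I*√89 ≈ 56.604*I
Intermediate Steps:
n(S) = -2 - 6*S
L(d) = -2 + 2*d (L(d) = -2 + (d + d) = -2 + 2*d)
√((L(P)*(-10))*n(b(-2, 5)) - 1284) = √(((-2 + 2*(-2))*(-10))*(-2 - 6*5) - 1284) = √(((-2 - 4)*(-10))*(-2 - 30) - 1284) = √(-6*(-10)*(-32) - 1284) = √(60*(-32) - 1284) = √(-1920 - 1284) = √(-3204) = 6*I*√89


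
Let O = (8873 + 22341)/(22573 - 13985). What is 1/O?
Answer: 4294/15607 ≈ 0.27513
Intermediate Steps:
O = 15607/4294 (O = 31214/8588 = 31214*(1/8588) = 15607/4294 ≈ 3.6346)
1/O = 1/(15607/4294) = 4294/15607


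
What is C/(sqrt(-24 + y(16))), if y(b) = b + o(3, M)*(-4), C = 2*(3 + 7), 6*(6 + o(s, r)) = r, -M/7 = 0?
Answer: 5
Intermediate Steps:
M = 0 (M = -7*0 = 0)
o(s, r) = -6 + r/6
C = 20 (C = 2*10 = 20)
y(b) = 24 + b (y(b) = b + (-6 + (1/6)*0)*(-4) = b + (-6 + 0)*(-4) = b - 6*(-4) = b + 24 = 24 + b)
C/(sqrt(-24 + y(16))) = 20/(sqrt(-24 + (24 + 16))) = 20/(sqrt(-24 + 40)) = 20/(sqrt(16)) = 20/4 = 20*(1/4) = 5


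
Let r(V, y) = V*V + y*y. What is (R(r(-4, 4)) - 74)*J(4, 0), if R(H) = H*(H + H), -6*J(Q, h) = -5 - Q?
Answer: 2961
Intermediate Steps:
r(V, y) = V**2 + y**2
J(Q, h) = 5/6 + Q/6 (J(Q, h) = -(-5 - Q)/6 = 5/6 + Q/6)
R(H) = 2*H**2 (R(H) = H*(2*H) = 2*H**2)
(R(r(-4, 4)) - 74)*J(4, 0) = (2*((-4)**2 + 4**2)**2 - 74)*(5/6 + (1/6)*4) = (2*(16 + 16)**2 - 74)*(5/6 + 2/3) = (2*32**2 - 74)*(3/2) = (2*1024 - 74)*(3/2) = (2048 - 74)*(3/2) = 1974*(3/2) = 2961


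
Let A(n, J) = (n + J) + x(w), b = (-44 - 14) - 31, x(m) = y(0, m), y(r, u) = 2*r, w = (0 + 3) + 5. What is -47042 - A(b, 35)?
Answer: -46988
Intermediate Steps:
w = 8 (w = 3 + 5 = 8)
x(m) = 0 (x(m) = 2*0 = 0)
b = -89 (b = -58 - 31 = -89)
A(n, J) = J + n (A(n, J) = (n + J) + 0 = (J + n) + 0 = J + n)
-47042 - A(b, 35) = -47042 - (35 - 89) = -47042 - 1*(-54) = -47042 + 54 = -46988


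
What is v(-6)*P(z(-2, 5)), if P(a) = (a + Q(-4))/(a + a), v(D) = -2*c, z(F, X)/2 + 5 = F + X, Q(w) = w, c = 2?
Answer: -4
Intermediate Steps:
z(F, X) = -10 + 2*F + 2*X (z(F, X) = -10 + 2*(F + X) = -10 + (2*F + 2*X) = -10 + 2*F + 2*X)
v(D) = -4 (v(D) = -2*2 = -4)
P(a) = (-4 + a)/(2*a) (P(a) = (a - 4)/(a + a) = (-4 + a)/((2*a)) = (-4 + a)*(1/(2*a)) = (-4 + a)/(2*a))
v(-6)*P(z(-2, 5)) = -2*(-4 + (-10 + 2*(-2) + 2*5))/(-10 + 2*(-2) + 2*5) = -2*(-4 + (-10 - 4 + 10))/(-10 - 4 + 10) = -2*(-4 - 4)/(-4) = -2*(-1)*(-8)/4 = -4*1 = -4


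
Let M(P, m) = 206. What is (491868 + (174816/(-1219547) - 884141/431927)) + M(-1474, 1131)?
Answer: 259201422449196547/526755277069 ≈ 4.9207e+5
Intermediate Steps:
(491868 + (174816/(-1219547) - 884141/431927)) + M(-1474, 1131) = (491868 + (174816/(-1219547) - 884141/431927)) + 206 = (491868 + (174816*(-1/1219547) - 884141*1/431927)) + 206 = (491868 + (-174816/1219547 - 884141/431927)) + 206 = (491868 - 1153759254559/526755277069) + 206 = 259092910862120333/526755277069 + 206 = 259201422449196547/526755277069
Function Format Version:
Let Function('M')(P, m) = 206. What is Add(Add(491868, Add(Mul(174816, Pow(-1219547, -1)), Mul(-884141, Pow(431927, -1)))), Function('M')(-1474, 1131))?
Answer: Rational(259201422449196547, 526755277069) ≈ 4.9207e+5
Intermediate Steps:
Add(Add(491868, Add(Mul(174816, Pow(-1219547, -1)), Mul(-884141, Pow(431927, -1)))), Function('M')(-1474, 1131)) = Add(Add(491868, Add(Mul(174816, Pow(-1219547, -1)), Mul(-884141, Pow(431927, -1)))), 206) = Add(Add(491868, Add(Mul(174816, Rational(-1, 1219547)), Mul(-884141, Rational(1, 431927)))), 206) = Add(Add(491868, Add(Rational(-174816, 1219547), Rational(-884141, 431927))), 206) = Add(Add(491868, Rational(-1153759254559, 526755277069)), 206) = Add(Rational(259092910862120333, 526755277069), 206) = Rational(259201422449196547, 526755277069)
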